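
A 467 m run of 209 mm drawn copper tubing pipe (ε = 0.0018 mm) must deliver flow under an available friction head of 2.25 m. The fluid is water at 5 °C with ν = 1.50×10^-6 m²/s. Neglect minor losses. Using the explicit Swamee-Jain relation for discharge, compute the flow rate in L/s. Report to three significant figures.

Q ≈ 37.5 L/s

Swamee-Jain (Type II): Q = -0.965·√(gD⁵h_f/L)·ln[ε/(3.7D) + √(3.17ν²L/(gD³h_f))]
√(gD⁵h_f/L) = √(9.81·0.209⁵·2.25/467) = 0.004341
ε/(3.7D) = 2.33×10^-6; √(3.17ν²L/(gD³h_f)) = 1.29×10^-4
Q = -0.965·0.004341·ln(1.309×10^-4) = 0.03746 m³/s
Check: V = 1.09 m/s, Re = 1.52×10^5, f = 0.01646, h_f = 2.24 m ≈ 2.25 m ✓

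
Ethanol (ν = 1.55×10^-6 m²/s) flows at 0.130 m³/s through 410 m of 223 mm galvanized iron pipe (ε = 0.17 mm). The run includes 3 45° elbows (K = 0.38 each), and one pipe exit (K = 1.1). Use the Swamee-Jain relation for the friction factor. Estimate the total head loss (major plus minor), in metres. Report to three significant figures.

H_L ≈ 21.3 m

V = 4Q/(πD²) = 3.328 m/s; V²/2g = 0.5647 m
Re = 4.79×10^5, ε/D = 7.62×10^-4 → f = 0.01927 (Swamee-Jain)
Major: h_f = f(L/D)·V²/2g = 0.01927·1839·0.5647 = 20.01 m
Minor: ΣK = 2.24; h_m = ΣK·V²/2g = 1.265 m
Total H_L = 20.01 + 1.265 = 21.28 m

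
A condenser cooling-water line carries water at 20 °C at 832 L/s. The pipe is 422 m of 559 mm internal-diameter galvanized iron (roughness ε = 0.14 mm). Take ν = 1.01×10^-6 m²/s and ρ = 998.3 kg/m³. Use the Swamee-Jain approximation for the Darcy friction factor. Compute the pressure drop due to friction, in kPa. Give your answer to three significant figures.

Δp ≈ 64.6 kPa

V = 4Q/(πD²) = 4·0.832/(π·0.559²) = 3.390 m/s
Re = VD/ν = 3.390·0.559/1.01×10^-6 = 1.88×10^6 → turbulent
ε/D = 0.14/559 = 2.50×10^-4
Swamee-Jain: f = 0.01492
h_f = f(L/D)V²/(2g) = 0.01492·(422/0.559)·3.390²/(2·9.81) = 6.598 m
Δp = ρg·h_f = 998.3·9.81·6.598 = 64.62 kPa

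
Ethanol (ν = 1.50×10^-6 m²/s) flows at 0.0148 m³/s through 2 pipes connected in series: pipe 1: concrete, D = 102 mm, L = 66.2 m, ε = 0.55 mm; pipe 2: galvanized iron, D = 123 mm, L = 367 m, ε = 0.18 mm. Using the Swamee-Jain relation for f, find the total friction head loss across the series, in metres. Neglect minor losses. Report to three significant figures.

H ≈ 9.09 m

Pipe 1: V = 1.811 m/s, Re = 1.23×10^5, ε/D = 0.00539, f = 0.03203, h_1 = f(L/D)V²/2g = 3.476 m
Pipe 2: V = 1.246 m/s, Re = 1.02×10^5, ε/D = 0.00146, f = 0.02379, h_2 = f(L/D)V²/2g = 5.614 m
Series → Q common, losses add: H = Σh = 9.090 m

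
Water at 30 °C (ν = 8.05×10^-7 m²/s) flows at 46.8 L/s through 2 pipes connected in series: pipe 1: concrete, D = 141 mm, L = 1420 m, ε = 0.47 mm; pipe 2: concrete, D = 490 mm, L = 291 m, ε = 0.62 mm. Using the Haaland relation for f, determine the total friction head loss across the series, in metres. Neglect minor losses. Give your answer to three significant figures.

H ≈ 126 m

Pipe 1: V = 2.997 m/s, Re = 5.25×10^5, ε/D = 0.00333, f = 0.02723, h_1 = f(L/D)V²/2g = 125.6 m
Pipe 2: V = 0.2482 m/s, Re = 1.51×10^5, ε/D = 0.00127, f = 0.02223, h_2 = f(L/D)V²/2g = 0.04144 m
Series → Q common, losses add: H = Σh = 125.6 m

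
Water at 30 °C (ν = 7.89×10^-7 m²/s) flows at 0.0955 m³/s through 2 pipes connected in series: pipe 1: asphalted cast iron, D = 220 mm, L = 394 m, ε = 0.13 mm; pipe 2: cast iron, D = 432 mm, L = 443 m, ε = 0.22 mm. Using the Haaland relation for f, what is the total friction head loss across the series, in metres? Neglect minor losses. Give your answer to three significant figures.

H ≈ 10.7 m

Pipe 1: V = 2.512 m/s, Re = 7.01×10^5, ε/D = 5.91×10^-4, f = 0.01793, h_1 = f(L/D)V²/2g = 10.33 m
Pipe 2: V = 0.6515 m/s, Re = 3.57×10^5, ε/D = 5.09×10^-4, f = 0.01794, h_2 = f(L/D)V²/2g = 0.3980 m
Series → Q common, losses add: H = Σh = 10.73 m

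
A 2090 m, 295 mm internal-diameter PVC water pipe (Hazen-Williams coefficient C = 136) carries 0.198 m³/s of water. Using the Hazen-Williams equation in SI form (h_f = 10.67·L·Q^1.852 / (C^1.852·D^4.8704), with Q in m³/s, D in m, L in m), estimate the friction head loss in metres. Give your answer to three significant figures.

h_f = 10.67·2090·0.198^1.852 / (136^1.852·0.295^4.8704) = 47.49 m

h_f ≈ 47.5 m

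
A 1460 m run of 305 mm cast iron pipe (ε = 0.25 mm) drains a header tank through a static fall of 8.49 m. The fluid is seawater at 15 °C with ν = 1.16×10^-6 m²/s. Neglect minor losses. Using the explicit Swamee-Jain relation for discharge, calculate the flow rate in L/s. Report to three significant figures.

Q ≈ 97.2 L/s

Swamee-Jain (Type II): Q = -0.965·√(gD⁵h_f/L)·ln[ε/(3.7D) + √(3.17ν²L/(gD³h_f))]
√(gD⁵h_f/L) = √(9.81·0.305⁵·8.49/1460) = 0.01227
ε/(3.7D) = 2.22×10^-4; √(3.17ν²L/(gD³h_f)) = 5.13×10^-5
Q = -0.965·0.01227·ln(2.729×10^-4) = 0.09717 m³/s
Check: V = 1.33 m/s, Re = 3.50×10^5, f = 0.01981, h_f = 8.55 m ≈ 8.49 m ✓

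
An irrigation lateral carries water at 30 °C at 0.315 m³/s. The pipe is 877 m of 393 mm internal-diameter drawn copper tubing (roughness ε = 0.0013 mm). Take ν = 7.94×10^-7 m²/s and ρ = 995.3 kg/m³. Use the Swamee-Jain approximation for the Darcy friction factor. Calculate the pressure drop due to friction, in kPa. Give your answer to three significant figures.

Δp ≈ 84.1 kPa

V = 4Q/(πD²) = 4·0.315/(π·0.393²) = 2.597 m/s
Re = VD/ν = 2.597·0.393/7.94×10^-7 = 1.29×10^6 → turbulent
ε/D = 0.0013/393 = 3.31×10^-6
Swamee-Jain: f = 0.01123
h_f = f(L/D)V²/(2g) = 0.01123·(877/0.393)·2.597²/(2·9.81) = 8.612 m
Δp = ρg·h_f = 995.3·9.81·8.612 = 84.09 kPa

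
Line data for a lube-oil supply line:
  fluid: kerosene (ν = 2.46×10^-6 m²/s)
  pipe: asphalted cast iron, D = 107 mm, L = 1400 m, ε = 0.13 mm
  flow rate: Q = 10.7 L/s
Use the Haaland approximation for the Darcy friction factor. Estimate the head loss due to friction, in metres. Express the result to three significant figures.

h_f ≈ 22.9 m

V = 4Q/(πD²) = 4·0.0107/(π·0.107²) = 1.190 m/s
Re = VD/ν = 1.190·0.107/2.46×10^-6 = 5.18×10^4 → turbulent
ε/D = 0.13/107 = 0.00121
Haaland: f = 0.02422
h_f = f(L/D)V²/(2g) = 0.02422·(1400/0.107)·1.190²/(2·9.81) = 22.87 m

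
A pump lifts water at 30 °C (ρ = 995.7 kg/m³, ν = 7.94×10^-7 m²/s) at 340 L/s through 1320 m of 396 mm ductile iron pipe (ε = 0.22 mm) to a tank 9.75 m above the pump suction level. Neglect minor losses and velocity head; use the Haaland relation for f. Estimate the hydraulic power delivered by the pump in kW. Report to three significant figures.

V = 4Q/(πD²) = 2.761 m/s; Re = 1.38×10^6; ε/D = 5.56×10^-4; f = 0.01743
h_f = f(L/D)V²/2g = 22.57 m
Total head H = z + h_f = 9.75 + 22.57 = 32.32 m
P_hyd = ρgQH = 995.7·9.81·0.340·32.32 = 107.3 kW

P_hyd ≈ 107 kW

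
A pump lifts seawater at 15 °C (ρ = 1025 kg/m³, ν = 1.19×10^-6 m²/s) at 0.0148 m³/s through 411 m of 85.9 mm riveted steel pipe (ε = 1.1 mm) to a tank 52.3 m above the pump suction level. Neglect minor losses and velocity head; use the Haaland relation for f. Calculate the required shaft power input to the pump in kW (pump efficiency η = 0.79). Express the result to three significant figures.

P_shaft ≈ 22.3 kW

V = 4Q/(πD²) = 2.554 m/s; Re = 1.84×10^5; ε/D = 0.0128; f = 0.04163
h_f = f(L/D)V²/2g = 66.21 m
Total head H = z + h_f = 52.3 + 66.21 = 118.5 m
P_hyd = ρgQH = 1025·9.81·0.0148·118.5 = 17.64 kW
P_shaft = P_hyd/η = 17.64/0.79 = 22.32 kW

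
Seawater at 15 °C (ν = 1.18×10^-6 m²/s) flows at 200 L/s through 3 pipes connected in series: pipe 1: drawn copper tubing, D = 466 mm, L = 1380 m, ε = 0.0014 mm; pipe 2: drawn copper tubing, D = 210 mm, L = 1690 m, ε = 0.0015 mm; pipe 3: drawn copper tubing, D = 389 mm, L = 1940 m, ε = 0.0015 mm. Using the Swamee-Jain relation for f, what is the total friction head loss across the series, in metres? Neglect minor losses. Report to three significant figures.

H ≈ 173 m

Pipe 1: V = 1.173 m/s, Re = 4.63×10^5, ε/D = 3.00×10^-6, f = 0.01332, h_1 = f(L/D)V²/2g = 2.764 m
Pipe 2: V = 5.774 m/s, Re = 1.03×10^6, ε/D = 7.14×10^-6, f = 0.01173, h_2 = f(L/D)V²/2g = 160.5 m
Pipe 3: V = 1.683 m/s, Re = 5.55×10^5, ε/D = 3.86×10^-6, f = 0.01292, h_3 = f(L/D)V²/2g = 9.298 m
Series → Q common, losses add: H = Σh = 172.5 m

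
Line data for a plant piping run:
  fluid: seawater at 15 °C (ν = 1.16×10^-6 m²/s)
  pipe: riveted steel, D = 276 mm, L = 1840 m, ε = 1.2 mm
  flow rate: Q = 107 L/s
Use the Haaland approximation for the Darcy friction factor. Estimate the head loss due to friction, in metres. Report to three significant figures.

h_f ≈ 32.0 m

V = 4Q/(πD²) = 4·0.107/(π·0.276²) = 1.788 m/s
Re = VD/ν = 1.788·0.276/1.16×10^-6 = 4.26×10^5 → turbulent
ε/D = 1.2/276 = 0.00435
Haaland: f = 0.02940
h_f = f(L/D)V²/(2g) = 0.02940·(1840/0.276)·1.788²/(2·9.81) = 31.96 m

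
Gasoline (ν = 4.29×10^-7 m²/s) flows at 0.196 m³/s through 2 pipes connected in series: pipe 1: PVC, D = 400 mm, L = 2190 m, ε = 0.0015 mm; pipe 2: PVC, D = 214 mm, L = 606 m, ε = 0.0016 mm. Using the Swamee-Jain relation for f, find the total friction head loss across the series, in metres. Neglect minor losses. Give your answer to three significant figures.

H ≈ 51.3 m

Pipe 1: V = 1.560 m/s, Re = 1.45×10^6, ε/D = 3.75×10^-6, f = 0.01103, h_1 = f(L/D)V²/2g = 7.486 m
Pipe 2: V = 5.449 m/s, Re = 2.72×10^6, ε/D = 7.48×10^-6, f = 0.01022, h_2 = f(L/D)V²/2g = 43.79 m
Series → Q common, losses add: H = Σh = 51.28 m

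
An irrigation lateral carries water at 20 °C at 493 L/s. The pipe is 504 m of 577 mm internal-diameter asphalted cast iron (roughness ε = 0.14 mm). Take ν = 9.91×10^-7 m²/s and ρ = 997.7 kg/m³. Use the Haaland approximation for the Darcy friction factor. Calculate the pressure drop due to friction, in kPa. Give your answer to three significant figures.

V = 4Q/(πD²) = 4·0.493/(π·0.577²) = 1.885 m/s
Re = VD/ν = 1.885·0.577/9.91×10^-7 = 1.10×10^6 → turbulent
ε/D = 0.14/577 = 2.43×10^-4
Haaland: f = 0.01499
h_f = f(L/D)V²/(2g) = 0.01499·(504/0.577)·1.885²/(2·9.81) = 2.373 m
Δp = ρg·h_f = 997.7·9.81·2.373 = 23.22 kPa

Δp ≈ 23.2 kPa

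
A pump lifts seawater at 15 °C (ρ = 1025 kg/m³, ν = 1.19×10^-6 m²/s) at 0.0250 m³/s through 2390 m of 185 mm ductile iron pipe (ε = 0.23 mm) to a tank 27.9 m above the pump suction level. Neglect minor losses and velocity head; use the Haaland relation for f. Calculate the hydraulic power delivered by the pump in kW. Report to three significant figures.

V = 4Q/(πD²) = 0.9301 m/s; Re = 1.45×10^5; ε/D = 0.00124; f = 0.02221
h_f = f(L/D)V²/2g = 12.65 m
Total head H = z + h_f = 27.9 + 12.65 = 40.55 m
P_hyd = ρgQH = 1025·9.81·0.0250·40.55 = 10.19 kW

P_hyd ≈ 10.2 kW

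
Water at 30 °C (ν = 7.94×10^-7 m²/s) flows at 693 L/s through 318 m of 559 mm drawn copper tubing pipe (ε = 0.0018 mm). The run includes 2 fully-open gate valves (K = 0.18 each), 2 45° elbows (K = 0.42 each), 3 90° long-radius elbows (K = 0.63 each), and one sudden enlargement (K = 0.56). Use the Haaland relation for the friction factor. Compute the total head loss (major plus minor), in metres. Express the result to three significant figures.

V = 4Q/(πD²) = 2.824 m/s; V²/2g = 0.4064 m
Re = 1.99×10^6, ε/D = 3.22×10^-6 → f = 0.01044 (Haaland)
Major: h_f = f(L/D)·V²/2g = 0.01044·568.9·0.4064 = 2.414 m
Minor: ΣK = 3.65; h_m = ΣK·V²/2g = 1.483 m
Total H_L = 2.414 + 1.483 = 3.897 m

H_L ≈ 3.90 m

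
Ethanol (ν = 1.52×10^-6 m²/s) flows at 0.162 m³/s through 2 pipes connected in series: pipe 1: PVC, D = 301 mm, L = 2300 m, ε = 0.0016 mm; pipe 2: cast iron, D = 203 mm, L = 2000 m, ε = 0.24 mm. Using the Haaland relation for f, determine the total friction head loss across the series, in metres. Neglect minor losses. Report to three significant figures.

H ≈ 289 m

Pipe 1: V = 2.277 m/s, Re = 4.51×10^5, ε/D = 5.32×10^-6, f = 0.01336, h_1 = f(L/D)V²/2g = 26.97 m
Pipe 2: V = 5.005 m/s, Re = 6.68×10^5, ε/D = 0.00118, f = 0.02085, h_2 = f(L/D)V²/2g = 262.3 m
Series → Q common, losses add: H = Σh = 289.3 m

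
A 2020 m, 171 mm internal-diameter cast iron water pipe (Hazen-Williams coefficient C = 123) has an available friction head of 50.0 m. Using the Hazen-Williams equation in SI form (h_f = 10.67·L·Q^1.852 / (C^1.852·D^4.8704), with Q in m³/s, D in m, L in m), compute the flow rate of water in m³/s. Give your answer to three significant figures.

Rearranging: Q = [h_f·C^1.852·D^4.8704 / (10.67·L)]^(1/1.852)
Q = [50.0·123^1.852·0.171^4.8704 / (10.67·2020)]^0.540 = 0.04470 m³/s

Q ≈ 0.0447 m³/s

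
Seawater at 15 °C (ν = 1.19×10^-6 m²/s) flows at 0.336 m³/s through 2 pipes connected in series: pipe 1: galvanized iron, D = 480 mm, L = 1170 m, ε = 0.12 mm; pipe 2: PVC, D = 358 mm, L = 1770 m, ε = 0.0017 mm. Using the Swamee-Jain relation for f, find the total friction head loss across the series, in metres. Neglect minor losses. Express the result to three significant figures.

H ≈ 39.6 m

Pipe 1: V = 1.857 m/s, Re = 7.49×10^5, ε/D = 2.50×10^-4, f = 0.01553, h_1 = f(L/D)V²/2g = 6.652 m
Pipe 2: V = 3.338 m/s, Re = 1.00×10^6, ε/D = 4.75×10^-6, f = 0.01172, h_2 = f(L/D)V²/2g = 32.90 m
Series → Q common, losses add: H = Σh = 39.55 m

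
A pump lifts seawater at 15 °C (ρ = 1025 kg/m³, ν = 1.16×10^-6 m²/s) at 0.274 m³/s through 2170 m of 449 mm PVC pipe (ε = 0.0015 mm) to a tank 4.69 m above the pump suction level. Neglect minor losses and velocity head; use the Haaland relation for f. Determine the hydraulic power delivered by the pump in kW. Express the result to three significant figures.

V = 4Q/(πD²) = 1.730 m/s; Re = 6.70×10^5; ε/D = 3.34×10^-6; f = 0.01245
h_f = f(L/D)V²/2g = 9.184 m
Total head H = z + h_f = 4.69 + 9.184 = 13.87 m
P_hyd = ρgQH = 1025·9.81·0.274·13.87 = 38.22 kW

P_hyd ≈ 38.2 kW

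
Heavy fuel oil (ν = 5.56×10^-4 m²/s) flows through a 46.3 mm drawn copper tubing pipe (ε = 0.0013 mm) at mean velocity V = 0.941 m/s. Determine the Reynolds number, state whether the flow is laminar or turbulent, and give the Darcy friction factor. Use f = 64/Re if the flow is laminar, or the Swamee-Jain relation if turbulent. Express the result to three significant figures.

Re = VD/ν = 0.9410·0.0463/5.56×10^-4 = 78.4
Re < 2300 → laminar → f = 64/Re = 0.8167

Re ≈ 78.4; laminar; f = 64/Re ≈ 0.817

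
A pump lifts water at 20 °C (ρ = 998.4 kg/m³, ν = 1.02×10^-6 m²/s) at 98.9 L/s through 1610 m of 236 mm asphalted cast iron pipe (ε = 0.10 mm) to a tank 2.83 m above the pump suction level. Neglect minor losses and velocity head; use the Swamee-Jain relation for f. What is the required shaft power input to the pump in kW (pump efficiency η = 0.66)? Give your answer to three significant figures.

V = 4Q/(πD²) = 2.261 m/s; Re = 5.23×10^5; ε/D = 4.24×10^-4; f = 0.01724
h_f = f(L/D)V²/2g = 30.64 m
Total head H = z + h_f = 2.83 + 30.64 = 33.47 m
P_hyd = ρgQH = 998.4·9.81·0.0989·33.47 = 32.42 kW
P_shaft = P_hyd/η = 32.42/0.66 = 49.12 kW

P_shaft ≈ 49.1 kW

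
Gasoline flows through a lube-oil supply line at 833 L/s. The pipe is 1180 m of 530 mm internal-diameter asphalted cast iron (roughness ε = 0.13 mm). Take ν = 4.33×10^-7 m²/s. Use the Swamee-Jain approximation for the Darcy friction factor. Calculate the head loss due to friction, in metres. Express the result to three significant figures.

h_f ≈ 23.6 m

V = 4Q/(πD²) = 4·0.833/(π·0.530²) = 3.776 m/s
Re = VD/ν = 3.776·0.530/4.33×10^-7 = 4.62×10^6 → turbulent
ε/D = 0.13/530 = 2.45×10^-4
Swamee-Jain: f = 0.01457
h_f = f(L/D)V²/(2g) = 0.01457·(1180/0.530)·3.776²/(2·9.81) = 23.57 m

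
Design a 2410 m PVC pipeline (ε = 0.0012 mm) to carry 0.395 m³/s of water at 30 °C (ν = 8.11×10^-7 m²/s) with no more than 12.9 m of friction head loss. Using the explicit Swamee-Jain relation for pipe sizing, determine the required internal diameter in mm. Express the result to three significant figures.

Swamee-Jain (Type III): D = 0.66·[ε^1.25·(LQ²/(gh_f))^4.75 + ν·Q^9.4·(L/(gh_f))^5.2]^0.04
LQ²/(gh_f) = 2.971; L/(gh_f) = 19.04
Term 1 = ε^1.25·(…)^4.75 = 7.01×10^-6; Term 2 = ν·Q^9.4·(…)^5.2 = 5.91×10^-4
D = 0.66·(7.01×10^-6 + 5.91×10^-4)^0.04 = 0.4905 m = 490 mm
Check: V = 2.09 m/s, Re = 1.26×10^6, f = 0.01123, h_f = 12.3 m ≈ 12.9 m ✓

D ≈ 490 mm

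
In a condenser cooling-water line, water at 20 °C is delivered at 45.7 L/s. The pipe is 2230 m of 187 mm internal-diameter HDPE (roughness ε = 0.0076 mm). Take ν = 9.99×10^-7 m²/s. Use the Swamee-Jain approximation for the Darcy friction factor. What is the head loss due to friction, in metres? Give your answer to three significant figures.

V = 4Q/(πD²) = 4·0.0457/(π·0.187²) = 1.664 m/s
Re = VD/ν = 1.664·0.187/9.99×10^-7 = 3.11×10^5 → turbulent
ε/D = 0.0076/187 = 4.06×10^-5
Swamee-Jain: f = 0.01475
h_f = f(L/D)V²/(2g) = 0.01475·(2230/0.187)·1.664²/(2·9.81) = 24.81 m

h_f ≈ 24.8 m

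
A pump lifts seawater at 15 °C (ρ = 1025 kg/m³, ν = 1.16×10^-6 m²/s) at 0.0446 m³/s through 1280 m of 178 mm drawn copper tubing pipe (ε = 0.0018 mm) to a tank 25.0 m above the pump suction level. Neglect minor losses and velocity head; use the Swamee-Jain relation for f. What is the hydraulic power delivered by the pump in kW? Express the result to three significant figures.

P_hyd ≈ 19.0 kW

V = 4Q/(πD²) = 1.792 m/s; Re = 2.75×10^5; ε/D = 1.01×10^-5; f = 0.01472
h_f = f(L/D)V²/2g = 17.34 m
Total head H = z + h_f = 25.0 + 17.34 = 42.34 m
P_hyd = ρgQH = 1025·9.81·0.0446·42.34 = 18.99 kW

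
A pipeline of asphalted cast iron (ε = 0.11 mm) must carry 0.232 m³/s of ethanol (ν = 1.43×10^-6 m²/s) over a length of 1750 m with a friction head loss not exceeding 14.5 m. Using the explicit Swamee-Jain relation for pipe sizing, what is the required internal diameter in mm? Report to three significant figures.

Swamee-Jain (Type III): D = 0.66·[ε^1.25·(LQ²/(gh_f))^4.75 + ν·Q^9.4·(L/(gh_f))^5.2]^0.04
LQ²/(gh_f) = 0.6622; L/(gh_f) = 12.30
Term 1 = ε^1.25·(…)^4.75 = 1.59×10^-6; Term 2 = ν·Q^9.4·(…)^5.2 = 7.23×10^-7
D = 0.66·(1.59×10^-6 + 7.23×10^-7)^0.04 = 0.3927 m = 393 mm
Check: V = 1.92 m/s, Re = 5.26×10^5, f = 0.01615, h_f = 13.5 m ≈ 14.5 m ✓

D ≈ 393 mm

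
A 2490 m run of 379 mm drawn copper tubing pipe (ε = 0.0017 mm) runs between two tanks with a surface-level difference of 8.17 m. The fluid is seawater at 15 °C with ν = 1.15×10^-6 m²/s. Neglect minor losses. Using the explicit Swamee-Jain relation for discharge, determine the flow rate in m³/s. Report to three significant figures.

Swamee-Jain (Type II): Q = -0.965·√(gD⁵h_f/L)·ln[ε/(3.7D) + √(3.17ν²L/(gD³h_f))]
√(gD⁵h_f/L) = √(9.81·0.379⁵·8.17/2490) = 0.01587
ε/(3.7D) = 1.21×10^-6; √(3.17ν²L/(gD³h_f)) = 4.89×10^-5
Q = -0.965·0.01587·ln(5.013×10^-5) = 0.1516 m³/s
Check: V = 1.34 m/s, Re = 4.43×10^5, f = 0.01345, h_f = 8.13 m ≈ 8.17 m ✓

Q ≈ 0.152 m³/s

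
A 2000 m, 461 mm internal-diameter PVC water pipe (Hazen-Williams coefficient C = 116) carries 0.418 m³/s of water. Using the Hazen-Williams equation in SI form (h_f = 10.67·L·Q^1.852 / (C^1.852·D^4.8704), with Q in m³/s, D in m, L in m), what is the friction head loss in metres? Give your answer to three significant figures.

h_f ≈ 27.7 m

h_f = 10.67·2000·0.418^1.852 / (116^1.852·0.461^4.8704) = 27.68 m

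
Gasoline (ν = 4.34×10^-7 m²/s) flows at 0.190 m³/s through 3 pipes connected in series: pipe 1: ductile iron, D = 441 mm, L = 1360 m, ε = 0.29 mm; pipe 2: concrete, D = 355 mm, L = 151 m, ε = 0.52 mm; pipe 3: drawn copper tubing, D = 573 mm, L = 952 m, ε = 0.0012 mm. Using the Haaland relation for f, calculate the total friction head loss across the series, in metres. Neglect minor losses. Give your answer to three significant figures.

Pipe 1: V = 1.244 m/s, Re = 1.26×10^6, ε/D = 6.58×10^-4, f = 0.01810, h_1 = f(L/D)V²/2g = 4.402 m
Pipe 2: V = 1.920 m/s, Re = 1.57×10^6, ε/D = 0.00146, f = 0.02177, h_2 = f(L/D)V²/2g = 1.739 m
Pipe 3: V = 0.7368 m/s, Re = 9.73×10^5, ε/D = 2.09×10^-6, f = 0.01167, h_3 = f(L/D)V²/2g = 0.5366 m
Series → Q common, losses add: H = Σh = 6.677 m

H ≈ 6.68 m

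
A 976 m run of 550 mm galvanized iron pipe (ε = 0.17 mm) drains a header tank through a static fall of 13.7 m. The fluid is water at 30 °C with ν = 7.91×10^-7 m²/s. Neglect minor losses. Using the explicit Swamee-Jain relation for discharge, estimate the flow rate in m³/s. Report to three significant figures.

Swamee-Jain (Type II): Q = -0.965·√(gD⁵h_f/L)·ln[ε/(3.7D) + √(3.17ν²L/(gD³h_f))]
√(gD⁵h_f/L) = √(9.81·0.550⁵·13.7/976) = 0.08325
ε/(3.7D) = 8.35×10^-5; √(3.17ν²L/(gD³h_f)) = 9.30×10^-6
Q = -0.965·0.08325·ln(9.284×10^-5) = 0.7459 m³/s
Check: V = 3.14 m/s, Re = 2.18×10^6, f = 0.01545, h_f = 13.8 m ≈ 13.7 m ✓

Q ≈ 0.746 m³/s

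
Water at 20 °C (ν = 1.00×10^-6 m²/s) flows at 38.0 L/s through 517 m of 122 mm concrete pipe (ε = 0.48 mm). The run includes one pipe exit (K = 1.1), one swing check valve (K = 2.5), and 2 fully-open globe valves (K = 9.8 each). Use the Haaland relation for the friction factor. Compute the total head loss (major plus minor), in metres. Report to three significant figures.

V = 4Q/(πD²) = 3.251 m/s; V²/2g = 0.5386 m
Re = 3.97×10^5, ε/D = 0.00393 → f = 0.02859 (Haaland)
Major: h_f = f(L/D)·V²/2g = 0.02859·4238·0.5386 = 65.26 m
Minor: ΣK = 23.2; h_m = ΣK·V²/2g = 12.50 m
Total H_L = 65.26 + 12.50 = 77.75 m

H_L ≈ 77.8 m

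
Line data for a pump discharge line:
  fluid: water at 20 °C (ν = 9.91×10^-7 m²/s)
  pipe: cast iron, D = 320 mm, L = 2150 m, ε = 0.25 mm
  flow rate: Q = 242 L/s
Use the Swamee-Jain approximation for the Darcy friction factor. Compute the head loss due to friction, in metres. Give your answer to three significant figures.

h_f ≈ 58.8 m

V = 4Q/(πD²) = 4·0.242/(π·0.320²) = 3.009 m/s
Re = VD/ν = 3.009·0.320/9.91×10^-7 = 9.72×10^5 → turbulent
ε/D = 0.25/320 = 7.81×10^-4
Swamee-Jain: f = 0.01898
h_f = f(L/D)V²/(2g) = 0.01898·(2150/0.320)·3.009²/(2·9.81) = 58.84 m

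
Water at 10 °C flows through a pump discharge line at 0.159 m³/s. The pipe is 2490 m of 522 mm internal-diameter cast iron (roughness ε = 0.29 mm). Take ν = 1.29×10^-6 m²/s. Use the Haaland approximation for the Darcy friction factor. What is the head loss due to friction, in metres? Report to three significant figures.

h_f ≈ 2.47 m

V = 4Q/(πD²) = 4·0.159/(π·0.522²) = 0.7430 m/s
Re = VD/ν = 0.7430·0.522/1.29×10^-6 = 3.01×10^5 → turbulent
ε/D = 0.29/522 = 5.56×10^-4
Haaland: f = 0.01839
h_f = f(L/D)V²/(2g) = 0.01839·(2490/0.522)·0.7430²/(2·9.81) = 2.468 m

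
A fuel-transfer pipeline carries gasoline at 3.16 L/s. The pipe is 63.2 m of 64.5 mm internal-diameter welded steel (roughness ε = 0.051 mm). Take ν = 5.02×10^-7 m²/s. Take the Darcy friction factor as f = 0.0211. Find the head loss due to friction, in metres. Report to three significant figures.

V = 4Q/(πD²) = 4·0.00316/(π·0.0645²) = 0.9671 m/s
h_f = f(L/D)V²/(2g) = 0.02110·(63.2/0.0645)·0.9671²/(2·9.81) = 0.9856 m

h_f ≈ 0.986 m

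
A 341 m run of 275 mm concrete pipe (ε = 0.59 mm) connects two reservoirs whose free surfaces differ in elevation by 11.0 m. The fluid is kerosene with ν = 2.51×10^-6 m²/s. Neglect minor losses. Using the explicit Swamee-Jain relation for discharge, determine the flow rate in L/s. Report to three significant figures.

Swamee-Jain (Type II): Q = -0.965·√(gD⁵h_f/L)·ln[ε/(3.7D) + √(3.17ν²L/(gD³h_f))]
√(gD⁵h_f/L) = √(9.81·0.275⁵·11.0/341) = 0.02231
ε/(3.7D) = 5.80×10^-4; √(3.17ν²L/(gD³h_f)) = 5.51×10^-5
Q = -0.965·0.02231·ln(6.349×10^-4) = 0.1585 m³/s
Check: V = 2.67 m/s, Re = 2.92×10^5, f = 0.02460, h_f = 11.1 m ≈ 11.0 m ✓

Q ≈ 158 L/s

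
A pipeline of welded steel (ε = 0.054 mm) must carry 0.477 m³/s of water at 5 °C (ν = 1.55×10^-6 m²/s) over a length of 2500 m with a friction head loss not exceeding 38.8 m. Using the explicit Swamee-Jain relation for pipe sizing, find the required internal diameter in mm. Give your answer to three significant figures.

Swamee-Jain (Type III): D = 0.66·[ε^1.25·(LQ²/(gh_f))^4.75 + ν·Q^9.4·(L/(gh_f))^5.2]^0.04
LQ²/(gh_f) = 1.494; L/(gh_f) = 6.568
Term 1 = ε^1.25·(…)^4.75 = 3.12×10^-5; Term 2 = ν·Q^9.4·(…)^5.2 = 2.62×10^-5
D = 0.66·(3.12×10^-5 + 2.62×10^-5)^0.04 = 0.4466 m = 447 mm
Check: V = 3.05 m/s, Re = 8.77×10^5, f = 0.01395, h_f = 36.9 m ≈ 38.8 m ✓

D ≈ 447 mm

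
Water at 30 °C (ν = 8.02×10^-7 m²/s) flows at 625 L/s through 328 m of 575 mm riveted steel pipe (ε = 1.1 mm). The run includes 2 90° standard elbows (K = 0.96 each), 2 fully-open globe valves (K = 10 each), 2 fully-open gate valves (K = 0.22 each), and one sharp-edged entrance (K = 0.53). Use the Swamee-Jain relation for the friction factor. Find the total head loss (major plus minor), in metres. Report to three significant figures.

V = 4Q/(πD²) = 2.407 m/s; V²/2g = 0.2953 m
Re = 1.73×10^6, ε/D = 0.00191 → f = 0.02331 (Swamee-Jain)
Major: h_f = f(L/D)·V²/2g = 0.02331·570.4·0.2953 = 3.926 m
Minor: ΣK = 22.9; h_m = ΣK·V²/2g = 6.759 m
Total H_L = 3.926 + 6.759 = 10.68 m

H_L ≈ 10.7 m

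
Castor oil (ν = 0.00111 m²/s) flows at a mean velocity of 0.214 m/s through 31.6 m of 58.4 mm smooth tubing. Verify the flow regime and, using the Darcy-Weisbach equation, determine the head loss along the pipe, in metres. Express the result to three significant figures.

h_f ≈ 7.18 m

Re = VD/ν = 0.214·0.05840/0.00111 = 11.3 → laminar (Re < 2300)
f = 64/Re = 5.684
h_f = f(L/D)V²/(2g) = 5.684·(31.6/0.05840)·0.214²/(2·9.81) = 7.179 m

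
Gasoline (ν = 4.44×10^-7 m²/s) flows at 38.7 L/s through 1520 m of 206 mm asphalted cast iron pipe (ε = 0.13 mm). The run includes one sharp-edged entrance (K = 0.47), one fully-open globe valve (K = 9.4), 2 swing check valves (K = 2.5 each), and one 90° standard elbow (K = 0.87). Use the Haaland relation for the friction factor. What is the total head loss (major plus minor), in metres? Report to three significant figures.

H_L ≈ 10.4 m

V = 4Q/(πD²) = 1.161 m/s; V²/2g = 0.06872 m
Re = 5.39×10^5, ε/D = 6.31×10^-4 → f = 0.01831 (Haaland)
Major: h_f = f(L/D)·V²/2g = 0.01831·7379·0.06872 = 9.286 m
Minor: ΣK = 15.7; h_m = ΣK·V²/2g = 1.082 m
Total H_L = 9.286 + 1.082 = 10.37 m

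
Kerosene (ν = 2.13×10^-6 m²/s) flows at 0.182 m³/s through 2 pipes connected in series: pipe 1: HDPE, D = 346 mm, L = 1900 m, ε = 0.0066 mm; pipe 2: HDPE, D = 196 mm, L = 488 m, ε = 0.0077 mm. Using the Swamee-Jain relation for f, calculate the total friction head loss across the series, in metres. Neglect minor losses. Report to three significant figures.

Pipe 1: V = 1.936 m/s, Re = 3.14×10^5, ε/D = 1.91×10^-5, f = 0.01448, h_1 = f(L/D)V²/2g = 15.18 m
Pipe 2: V = 6.032 m/s, Re = 5.55×10^5, ε/D = 3.93×10^-5, f = 0.01348, h_2 = f(L/D)V²/2g = 62.26 m
Series → Q common, losses add: H = Σh = 77.44 m

H ≈ 77.4 m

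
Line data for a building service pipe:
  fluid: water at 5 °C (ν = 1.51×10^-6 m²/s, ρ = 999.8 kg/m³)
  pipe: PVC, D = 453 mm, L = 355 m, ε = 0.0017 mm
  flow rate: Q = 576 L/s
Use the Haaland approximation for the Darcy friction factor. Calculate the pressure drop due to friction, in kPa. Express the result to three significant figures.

Δp ≈ 57.6 kPa

V = 4Q/(πD²) = 4·0.576/(π·0.453²) = 3.574 m/s
Re = VD/ν = 3.574·0.453/1.51×10^-6 = 1.07×10^6 → turbulent
ε/D = 0.0017/453 = 3.75×10^-6
Haaland: f = 0.01152
h_f = f(L/D)V²/(2g) = 0.01152·(355/0.453)·3.574²/(2·9.81) = 5.876 m
Δp = ρg·h_f = 999.8·9.81·5.876 = 57.63 kPa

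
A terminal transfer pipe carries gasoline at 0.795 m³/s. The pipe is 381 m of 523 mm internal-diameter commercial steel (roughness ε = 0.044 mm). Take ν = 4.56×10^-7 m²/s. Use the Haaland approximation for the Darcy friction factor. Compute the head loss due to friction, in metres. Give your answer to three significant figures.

h_f ≈ 6.12 m

V = 4Q/(πD²) = 4·0.795/(π·0.523²) = 3.701 m/s
Re = VD/ν = 3.701·0.523/4.56×10^-7 = 4.24×10^6 → turbulent
ε/D = 0.044/523 = 8.41×10^-5
Haaland: f = 0.01204
h_f = f(L/D)V²/(2g) = 0.01204·(381/0.523)·3.701²/(2·9.81) = 6.121 m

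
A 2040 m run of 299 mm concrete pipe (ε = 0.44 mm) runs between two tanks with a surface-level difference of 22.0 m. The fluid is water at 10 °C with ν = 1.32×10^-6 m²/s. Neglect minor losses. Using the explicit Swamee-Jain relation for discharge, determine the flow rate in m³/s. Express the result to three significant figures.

Q ≈ 0.119 m³/s

Swamee-Jain (Type II): Q = -0.965·√(gD⁵h_f/L)·ln[ε/(3.7D) + √(3.17ν²L/(gD³h_f))]
√(gD⁵h_f/L) = √(9.81·0.299⁵·22.0/2040) = 0.01590
ε/(3.7D) = 3.98×10^-4; √(3.17ν²L/(gD³h_f)) = 4.42×10^-5
Q = -0.965·0.01590·ln(4.419×10^-4) = 0.1185 m³/s
Check: V = 1.69 m/s, Re = 3.82×10^5, f = 0.02235, h_f = 22.1 m ≈ 22.0 m ✓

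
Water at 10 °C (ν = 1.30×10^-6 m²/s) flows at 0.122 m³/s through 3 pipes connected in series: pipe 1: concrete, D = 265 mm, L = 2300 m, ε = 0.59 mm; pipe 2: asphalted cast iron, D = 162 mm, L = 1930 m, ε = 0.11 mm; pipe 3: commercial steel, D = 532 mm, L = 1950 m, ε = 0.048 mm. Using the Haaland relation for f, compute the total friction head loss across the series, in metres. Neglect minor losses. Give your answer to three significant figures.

H ≈ 446 m

Pipe 1: V = 2.212 m/s, Re = 4.51×10^5, ε/D = 0.00223, f = 0.02448, h_1 = f(L/D)V²/2g = 52.99 m
Pipe 2: V = 5.919 m/s, Re = 7.38×10^5, ε/D = 6.79×10^-4, f = 0.01842, h_2 = f(L/D)V²/2g = 391.8 m
Pipe 3: V = 0.5488 m/s, Re = 2.25×10^5, ε/D = 9.02×10^-5, f = 0.01582, h_3 = f(L/D)V²/2g = 0.8903 m
Series → Q common, losses add: H = Σh = 445.7 m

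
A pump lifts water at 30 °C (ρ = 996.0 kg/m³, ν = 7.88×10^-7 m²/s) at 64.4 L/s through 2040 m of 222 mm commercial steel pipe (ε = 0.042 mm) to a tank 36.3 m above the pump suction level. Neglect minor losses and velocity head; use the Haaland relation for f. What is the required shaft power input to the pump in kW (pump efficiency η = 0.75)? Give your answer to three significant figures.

P_shaft ≈ 47.1 kW

V = 4Q/(πD²) = 1.664 m/s; Re = 4.69×10^5; ε/D = 1.89×10^-4; f = 0.01527
h_f = f(L/D)V²/2g = 19.80 m
Total head H = z + h_f = 36.3 + 19.80 = 56.10 m
P_hyd = ρgQH = 996.0·9.81·0.0644·56.10 = 35.30 kW
P_shaft = P_hyd/η = 35.30/0.75 = 47.07 kW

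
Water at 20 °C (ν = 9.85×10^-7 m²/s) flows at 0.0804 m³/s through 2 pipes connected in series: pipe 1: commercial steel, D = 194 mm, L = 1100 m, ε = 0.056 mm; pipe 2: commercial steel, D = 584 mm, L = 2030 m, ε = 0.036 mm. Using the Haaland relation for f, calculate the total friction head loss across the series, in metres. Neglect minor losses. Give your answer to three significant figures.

H ≈ 34.5 m

Pipe 1: V = 2.720 m/s, Re = 5.36×10^5, ε/D = 2.89×10^-4, f = 0.01599, h_1 = f(L/D)V²/2g = 34.19 m
Pipe 2: V = 0.3002 m/s, Re = 1.78×10^5, ε/D = 6.16×10^-5, f = 0.01624, h_2 = f(L/D)V²/2g = 0.2593 m
Series → Q common, losses add: H = Σh = 34.45 m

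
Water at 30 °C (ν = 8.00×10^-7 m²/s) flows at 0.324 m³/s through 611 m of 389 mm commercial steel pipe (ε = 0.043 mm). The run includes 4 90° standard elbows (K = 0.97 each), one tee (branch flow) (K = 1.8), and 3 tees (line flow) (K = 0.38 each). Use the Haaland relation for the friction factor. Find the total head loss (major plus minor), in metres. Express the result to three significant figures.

H_L ≈ 10.4 m

V = 4Q/(πD²) = 2.726 m/s; V²/2g = 0.3788 m
Re = 1.33×10^6, ε/D = 1.11×10^-4 → f = 0.01322 (Haaland)
Major: h_f = f(L/D)·V²/2g = 0.01322·1571·0.3788 = 7.863 m
Minor: ΣK = 6.82; h_m = ΣK·V²/2g = 2.583 m
Total H_L = 7.863 + 2.583 = 10.45 m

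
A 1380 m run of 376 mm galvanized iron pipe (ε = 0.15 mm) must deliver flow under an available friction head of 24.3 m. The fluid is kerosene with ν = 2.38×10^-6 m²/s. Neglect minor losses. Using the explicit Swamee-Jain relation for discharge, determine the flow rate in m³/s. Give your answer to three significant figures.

Swamee-Jain (Type II): Q = -0.965·√(gD⁵h_f/L)·ln[ε/(3.7D) + √(3.17ν²L/(gD³h_f))]
√(gD⁵h_f/L) = √(9.81·0.376⁵·24.3/1380) = 0.03603
ε/(3.7D) = 1.08×10^-4; √(3.17ν²L/(gD³h_f)) = 4.42×10^-5
Q = -0.965·0.03603·ln(1.520×10^-4) = 0.3057 m³/s
Check: V = 2.75 m/s, Re = 4.35×10^5, f = 0.01725, h_f = 24.5 m ≈ 24.3 m ✓

Q ≈ 0.306 m³/s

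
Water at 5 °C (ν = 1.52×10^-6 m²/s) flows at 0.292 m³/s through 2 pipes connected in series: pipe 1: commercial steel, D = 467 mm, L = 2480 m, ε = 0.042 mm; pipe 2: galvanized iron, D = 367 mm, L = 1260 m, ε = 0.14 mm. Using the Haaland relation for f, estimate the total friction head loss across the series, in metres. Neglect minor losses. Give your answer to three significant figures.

H ≈ 33.1 m

Pipe 1: V = 1.705 m/s, Re = 5.24×10^5, ε/D = 8.99×10^-5, f = 0.01407, h_1 = f(L/D)V²/2g = 11.07 m
Pipe 2: V = 2.760 m/s, Re = 6.66×10^5, ε/D = 3.81×10^-4, f = 0.01654, h_2 = f(L/D)V²/2g = 22.05 m
Series → Q common, losses add: H = Σh = 33.12 m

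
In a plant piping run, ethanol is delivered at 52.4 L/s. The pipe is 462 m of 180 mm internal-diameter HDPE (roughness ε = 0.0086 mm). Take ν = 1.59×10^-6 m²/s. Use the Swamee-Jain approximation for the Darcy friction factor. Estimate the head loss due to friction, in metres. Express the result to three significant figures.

h_f ≈ 8.62 m

V = 4Q/(πD²) = 4·0.0524/(π·0.180²) = 2.059 m/s
Re = VD/ν = 2.059·0.180/1.59×10^-6 = 2.33×10^5 → turbulent
ε/D = 0.0086/180 = 4.78×10^-5
Swamee-Jain: f = 0.01554
h_f = f(L/D)V²/(2g) = 0.01554·(462/0.180)·2.059²/(2·9.81) = 8.623 m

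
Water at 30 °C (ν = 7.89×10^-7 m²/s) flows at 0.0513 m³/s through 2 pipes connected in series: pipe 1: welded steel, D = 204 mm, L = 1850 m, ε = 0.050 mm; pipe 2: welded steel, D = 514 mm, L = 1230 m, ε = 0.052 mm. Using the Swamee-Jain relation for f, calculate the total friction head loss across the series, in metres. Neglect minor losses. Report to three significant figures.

H ≈ 18.6 m

Pipe 1: V = 1.570 m/s, Re = 4.06×10^5, ε/D = 2.45×10^-4, f = 0.01619, h_1 = f(L/D)V²/2g = 18.44 m
Pipe 2: V = 0.2472 m/s, Re = 1.61×10^5, ε/D = 1.01×10^-4, f = 0.01698, h_2 = f(L/D)V²/2g = 0.1266 m
Series → Q common, losses add: H = Σh = 18.56 m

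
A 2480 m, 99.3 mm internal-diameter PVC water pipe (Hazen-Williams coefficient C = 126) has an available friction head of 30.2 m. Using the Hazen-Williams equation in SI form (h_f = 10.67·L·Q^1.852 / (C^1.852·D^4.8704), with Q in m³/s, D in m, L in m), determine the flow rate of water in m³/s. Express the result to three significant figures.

Rearranging: Q = [h_f·C^1.852·D^4.8704 / (10.67·L)]^(1/1.852)
Q = [30.2·126^1.852·0.0993^4.8704 / (10.67·2480)]^0.540 = 0.007476 m³/s

Q ≈ 0.00748 m³/s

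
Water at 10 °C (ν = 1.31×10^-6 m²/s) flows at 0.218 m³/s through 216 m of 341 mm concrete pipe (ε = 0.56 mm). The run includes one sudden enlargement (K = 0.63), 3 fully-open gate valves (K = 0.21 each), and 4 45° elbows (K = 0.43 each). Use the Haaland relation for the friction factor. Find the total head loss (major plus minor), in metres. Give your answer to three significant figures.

H_L ≈ 5.02 m

V = 4Q/(πD²) = 2.387 m/s; V²/2g = 0.2904 m
Re = 6.21×10^5, ε/D = 0.00164 → f = 0.02258 (Haaland)
Major: h_f = f(L/D)·V²/2g = 0.02258·633.4·0.2904 = 4.154 m
Minor: ΣK = 2.98; h_m = ΣK·V²/2g = 0.8654 m
Total H_L = 4.154 + 0.8654 = 5.020 m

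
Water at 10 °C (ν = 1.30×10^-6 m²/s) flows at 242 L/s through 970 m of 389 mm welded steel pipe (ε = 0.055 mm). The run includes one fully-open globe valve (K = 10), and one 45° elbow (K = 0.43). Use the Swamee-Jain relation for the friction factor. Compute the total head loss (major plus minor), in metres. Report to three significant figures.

H_L ≈ 9.92 m

V = 4Q/(πD²) = 2.036 m/s; V²/2g = 0.2113 m
Re = 6.09×10^5, ε/D = 1.41×10^-4 → f = 0.01465 (Swamee-Jain)
Major: h_f = f(L/D)·V²/2g = 0.01465·2494·0.2113 = 7.719 m
Minor: ΣK = 10.4; h_m = ΣK·V²/2g = 2.204 m
Total H_L = 7.719 + 2.204 = 9.923 m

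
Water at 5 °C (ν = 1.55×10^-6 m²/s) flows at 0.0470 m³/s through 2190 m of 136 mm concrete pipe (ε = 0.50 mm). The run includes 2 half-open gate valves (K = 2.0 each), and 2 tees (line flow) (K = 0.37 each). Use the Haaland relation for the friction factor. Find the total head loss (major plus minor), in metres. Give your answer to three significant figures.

H_L ≈ 244 m

V = 4Q/(πD²) = 3.235 m/s; V²/2g = 0.5335 m
Re = 2.84×10^5, ε/D = 0.00368 → f = 0.02816 (Haaland)
Major: h_f = f(L/D)·V²/2g = 0.02816·16103·0.5335 = 241.9 m
Minor: ΣK = 4.74; h_m = ΣK·V²/2g = 2.529 m
Total H_L = 241.9 + 2.529 = 244.4 m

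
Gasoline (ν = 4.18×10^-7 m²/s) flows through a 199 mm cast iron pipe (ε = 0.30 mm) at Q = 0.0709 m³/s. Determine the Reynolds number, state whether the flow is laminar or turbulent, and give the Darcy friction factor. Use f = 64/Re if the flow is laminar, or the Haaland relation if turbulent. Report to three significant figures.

V = 4Q/(πD²) = 2.280 m/s
Re = VD/ν = 2.280·0.199/4.18×10^-7 = 1.09×10^6
Re > 4000 → turbulent; ε/D = 0.00151
Haaland: f = 0.02198

Re ≈ 1.09×10^6; turbulent; f ≈ 0.0220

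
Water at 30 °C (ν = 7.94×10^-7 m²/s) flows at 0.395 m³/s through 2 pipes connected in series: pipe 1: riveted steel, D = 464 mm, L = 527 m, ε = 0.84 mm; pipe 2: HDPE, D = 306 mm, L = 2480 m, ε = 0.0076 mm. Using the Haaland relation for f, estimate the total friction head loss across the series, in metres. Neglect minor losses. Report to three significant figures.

Pipe 1: V = 2.336 m/s, Re = 1.37×10^6, ε/D = 0.00181, f = 0.02299, h_1 = f(L/D)V²/2g = 7.261 m
Pipe 2: V = 5.371 m/s, Re = 2.07×10^6, ε/D = 2.48×10^-5, f = 0.01103, h_2 = f(L/D)V²/2g = 131.5 m
Series → Q common, losses add: H = Σh = 138.8 m

H ≈ 139 m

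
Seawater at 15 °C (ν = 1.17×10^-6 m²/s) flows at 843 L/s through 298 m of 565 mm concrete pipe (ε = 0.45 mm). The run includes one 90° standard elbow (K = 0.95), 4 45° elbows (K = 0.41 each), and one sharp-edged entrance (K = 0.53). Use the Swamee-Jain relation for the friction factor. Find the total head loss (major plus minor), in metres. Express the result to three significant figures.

H_L ≈ 7.54 m

V = 4Q/(πD²) = 3.362 m/s; V²/2g = 0.5762 m
Re = 1.62×10^6, ε/D = 7.96×10^-4 → f = 0.01889 (Swamee-Jain)
Major: h_f = f(L/D)·V²/2g = 0.01889·527.4·0.5762 = 5.740 m
Minor: ΣK = 3.12; h_m = ΣK·V²/2g = 1.798 m
Total H_L = 5.740 + 1.798 = 7.538 m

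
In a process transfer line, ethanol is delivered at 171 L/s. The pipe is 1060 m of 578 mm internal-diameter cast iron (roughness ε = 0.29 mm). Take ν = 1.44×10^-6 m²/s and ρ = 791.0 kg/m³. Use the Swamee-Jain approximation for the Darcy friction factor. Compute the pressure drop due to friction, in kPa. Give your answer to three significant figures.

V = 4Q/(πD²) = 4·0.171/(π·0.578²) = 0.6517 m/s
Re = VD/ν = 0.6517·0.578/1.44×10^-6 = 2.62×10^5 → turbulent
ε/D = 0.29/578 = 5.02×10^-4
Swamee-Jain: f = 0.01852
h_f = f(L/D)V²/(2g) = 0.01852·(1060/0.578)·0.6517²/(2·9.81) = 0.7354 m
Δp = ρg·h_f = 791.0·9.81·0.7354 = 5.706 kPa

Δp ≈ 5.71 kPa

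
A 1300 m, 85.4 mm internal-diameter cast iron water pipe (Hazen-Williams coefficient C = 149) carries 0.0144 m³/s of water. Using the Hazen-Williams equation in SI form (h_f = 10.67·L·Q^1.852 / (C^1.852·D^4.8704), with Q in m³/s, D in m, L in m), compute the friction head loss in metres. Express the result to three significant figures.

h_f ≈ 81.4 m

h_f = 10.67·1300·0.0144^1.852 / (149^1.852·0.0854^4.8704) = 81.45 m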